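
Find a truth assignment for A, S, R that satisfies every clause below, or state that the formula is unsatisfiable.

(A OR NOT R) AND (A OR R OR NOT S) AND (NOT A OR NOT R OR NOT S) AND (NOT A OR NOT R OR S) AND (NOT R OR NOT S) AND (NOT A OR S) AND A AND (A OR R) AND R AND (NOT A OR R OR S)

No satisfying assignment exists.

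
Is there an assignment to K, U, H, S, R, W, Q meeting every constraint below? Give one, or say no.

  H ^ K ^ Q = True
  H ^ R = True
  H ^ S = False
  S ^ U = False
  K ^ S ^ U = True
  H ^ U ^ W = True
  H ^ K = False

K = True, U = True, H = True, S = True, R = False, W = True, Q = True

H ^ K ^ Q = T ^ T ^ T = True ✓
H ^ R = T ^ F = True ✓
H ^ S = T ^ T = False ✓
S ^ U = T ^ T = False ✓
K ^ S ^ U = T ^ T ^ T = True ✓
H ^ U ^ W = T ^ T ^ T = True ✓
H ^ K = T ^ T = False ✓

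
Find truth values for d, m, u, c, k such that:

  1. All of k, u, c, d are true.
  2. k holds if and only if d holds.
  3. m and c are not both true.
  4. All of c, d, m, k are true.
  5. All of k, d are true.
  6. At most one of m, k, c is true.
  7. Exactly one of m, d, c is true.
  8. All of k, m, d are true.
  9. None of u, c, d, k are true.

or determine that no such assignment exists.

UNSATISFIABLE

Case d = True:
  Constraint (9) is violated (d=T) — contradiction.
Case d = False:
  Constraint (1) is violated (d=F) — contradiction.
Both cases fail — unsatisfiable.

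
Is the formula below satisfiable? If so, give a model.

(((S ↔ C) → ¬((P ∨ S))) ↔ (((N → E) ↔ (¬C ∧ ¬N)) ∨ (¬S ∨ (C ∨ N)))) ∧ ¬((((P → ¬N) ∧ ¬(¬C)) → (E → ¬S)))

Case C = True: the formula simplifies to (S → ¬((P ∨ S))) ∧ ¬(((P → ¬N) → (E → ¬S))).
  S = True: the conjunct S → ¬((P ∨ S)) becomes True → ¬True = False.
  S = False: the conjunct ¬(((P → ¬N) → (E → ¬S))) becomes ¬(((P → ¬N) → True)) = False.
Case C = False: the conjunct ¬((((P → ¬N) ∧ ¬(¬C)) → (E → ¬S))) becomes ¬((False → (E → ¬S))) = False.
Both cases fail — unsatisfiable.

The formula is unsatisfiable.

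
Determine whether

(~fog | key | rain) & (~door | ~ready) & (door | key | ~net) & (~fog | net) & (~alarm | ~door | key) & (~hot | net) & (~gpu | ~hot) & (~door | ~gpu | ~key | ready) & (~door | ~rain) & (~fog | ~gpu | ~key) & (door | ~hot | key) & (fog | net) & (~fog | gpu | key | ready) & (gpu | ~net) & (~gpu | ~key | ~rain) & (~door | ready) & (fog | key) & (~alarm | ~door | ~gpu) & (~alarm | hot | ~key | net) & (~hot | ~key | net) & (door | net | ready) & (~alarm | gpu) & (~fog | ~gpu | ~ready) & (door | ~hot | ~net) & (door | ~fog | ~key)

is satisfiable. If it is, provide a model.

gpu = True, ready = False, hot = False, fog = False, alarm = True, rain = False, door = False, net = True, key = True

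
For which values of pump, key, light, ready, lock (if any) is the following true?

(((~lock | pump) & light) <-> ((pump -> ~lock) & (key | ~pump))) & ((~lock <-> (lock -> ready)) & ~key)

pump = False, key = False, light = True, ready = False, lock = False

  ((~lock | pump) & light) <-> ((pump -> ~lock) & (key | ~pump)) = True
    (~lock | pump) & light = True
      ~lock | pump = True
        ~lock = True
    (pump -> ~lock) & (key | ~pump) = True
      pump -> ~lock = True
        ~lock = True
      key | ~pump = True
        ~pump = True
  (~lock <-> (lock -> ready)) & ~key = True
    ~lock <-> (lock -> ready) = True
      ~lock = True
      lock -> ready = True
    ~key = True
Both conjuncts True, so the formula holds.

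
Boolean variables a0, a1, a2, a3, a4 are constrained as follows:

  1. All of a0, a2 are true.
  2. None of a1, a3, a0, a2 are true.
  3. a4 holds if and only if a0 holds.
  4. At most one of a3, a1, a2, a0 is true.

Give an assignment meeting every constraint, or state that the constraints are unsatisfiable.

Case a0 = True:
  Constraint (2) is violated (a0=T) — contradiction.
Case a0 = False:
  Constraint (1) is violated (a0=F) — contradiction.
Both cases fail — unsatisfiable.

Unsatisfiable — no assignment works.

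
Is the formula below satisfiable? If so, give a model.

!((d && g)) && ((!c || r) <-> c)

d=T; g=F; r=T; c=T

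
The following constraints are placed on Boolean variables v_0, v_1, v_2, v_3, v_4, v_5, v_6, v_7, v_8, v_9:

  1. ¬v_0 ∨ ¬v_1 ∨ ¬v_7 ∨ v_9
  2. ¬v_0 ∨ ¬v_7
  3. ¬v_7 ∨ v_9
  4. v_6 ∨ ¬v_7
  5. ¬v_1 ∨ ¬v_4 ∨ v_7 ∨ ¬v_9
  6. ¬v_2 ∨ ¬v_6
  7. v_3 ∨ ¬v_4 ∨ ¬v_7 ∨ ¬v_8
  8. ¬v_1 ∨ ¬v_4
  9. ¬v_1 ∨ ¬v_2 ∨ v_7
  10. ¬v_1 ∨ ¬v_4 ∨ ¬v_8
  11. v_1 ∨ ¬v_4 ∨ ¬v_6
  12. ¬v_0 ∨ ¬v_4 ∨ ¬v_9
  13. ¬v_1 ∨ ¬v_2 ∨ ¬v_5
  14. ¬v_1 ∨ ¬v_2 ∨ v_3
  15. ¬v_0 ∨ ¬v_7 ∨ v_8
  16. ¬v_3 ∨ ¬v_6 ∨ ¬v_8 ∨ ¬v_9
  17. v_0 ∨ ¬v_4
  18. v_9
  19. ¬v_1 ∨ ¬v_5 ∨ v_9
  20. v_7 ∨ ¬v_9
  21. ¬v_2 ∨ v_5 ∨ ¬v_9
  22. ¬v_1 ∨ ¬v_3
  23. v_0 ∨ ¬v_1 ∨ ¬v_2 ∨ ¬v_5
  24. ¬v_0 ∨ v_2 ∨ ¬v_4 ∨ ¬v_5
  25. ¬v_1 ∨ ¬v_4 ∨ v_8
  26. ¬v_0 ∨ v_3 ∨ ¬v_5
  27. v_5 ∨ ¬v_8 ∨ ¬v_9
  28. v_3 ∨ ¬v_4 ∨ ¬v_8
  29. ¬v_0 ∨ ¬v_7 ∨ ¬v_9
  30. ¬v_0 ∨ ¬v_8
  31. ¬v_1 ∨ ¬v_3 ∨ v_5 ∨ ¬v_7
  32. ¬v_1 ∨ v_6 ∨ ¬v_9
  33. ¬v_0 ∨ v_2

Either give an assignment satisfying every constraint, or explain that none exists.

v_0 = False; v_1 = False; v_2 = False; v_3 = True; v_4 = False; v_5 = False; v_6 = True; v_7 = True; v_8 = False; v_9 = True

Unit clause (v_9) forces v_9 = True.
In (v_7 ∨ ¬v_9) only v_7 is left, so v_7 = True.
In (¬v_0 ∨ ¬v_7 ∨ ¬v_9) only ¬v_0 is left, so v_0 = False.
In (v_6 ∨ ¬v_7) only v_6 is left, so v_6 = True.
In (¬v_2 ∨ ¬v_6) only ¬v_2 is left, so v_2 = False.
In (v_0 ∨ ¬v_4) only ¬v_4 is left, so v_4 = False.
Set v_1 = False.
Set v_3 = True.
  then (¬v_3 ∨ ¬v_6 ∨ ¬v_8 ∨ ¬v_9) forces v_8 = False.
Set v_5 = False.
All clauses satisfied.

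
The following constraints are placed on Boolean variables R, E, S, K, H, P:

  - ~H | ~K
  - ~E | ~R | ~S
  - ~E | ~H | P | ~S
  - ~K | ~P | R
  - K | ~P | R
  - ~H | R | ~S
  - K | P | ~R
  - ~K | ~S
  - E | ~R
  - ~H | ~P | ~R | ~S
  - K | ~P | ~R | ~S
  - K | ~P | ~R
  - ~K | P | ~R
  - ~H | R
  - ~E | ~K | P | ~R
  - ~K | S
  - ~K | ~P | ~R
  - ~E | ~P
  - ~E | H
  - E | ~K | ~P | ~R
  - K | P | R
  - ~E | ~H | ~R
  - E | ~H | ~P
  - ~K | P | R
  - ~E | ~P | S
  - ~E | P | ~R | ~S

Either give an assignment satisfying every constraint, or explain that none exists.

Case K = True:
  (~H | ~K) forces H = False.
  (~K | ~S) forces S = False.
  Clause (~K | S) is falsified — contradiction.
Case K = False:
  If R = True:
    (K | P | ~R) forces P = True.
    clause (K | ~P | ~R) is falsified.
  If R = False:
    (K | ~P | R) forces P = False.
    clause (K | P | R) is falsified.
  Every sub-case reaches a contradiction.
Both cases fail, so the formula is unsatisfiable.

No satisfying assignment exists.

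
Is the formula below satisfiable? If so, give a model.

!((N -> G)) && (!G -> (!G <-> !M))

G: False, M: False, N: True

  !((N -> G)) = True
    N -> G = False
  !G -> (!G <-> !M) = True
    !G = True
    !G <-> !M = True
      !G = True
      !M = True
Both conjuncts True, so the formula holds.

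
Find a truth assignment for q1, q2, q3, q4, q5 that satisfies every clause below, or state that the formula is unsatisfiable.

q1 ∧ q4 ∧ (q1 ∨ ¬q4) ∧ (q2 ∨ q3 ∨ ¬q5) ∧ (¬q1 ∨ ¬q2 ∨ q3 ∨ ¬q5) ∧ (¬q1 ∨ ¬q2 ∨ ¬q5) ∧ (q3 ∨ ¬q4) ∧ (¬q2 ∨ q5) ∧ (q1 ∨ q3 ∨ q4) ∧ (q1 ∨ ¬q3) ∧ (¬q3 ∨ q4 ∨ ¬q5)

q1 = True, q2 = False, q3 = True, q4 = True, q5 = True

Unit clause (q1) forces q1 = True.
Unit clause (q4) forces q4 = True.
In (q3 ∨ ¬q4) only q3 is left, so q3 = True.
Try q2 = True:
  (¬q1 ∨ ¬q2 ∨ ¬q5) forces q5 = False.
  clause (¬q2 ∨ q5) is falsified — backtrack.
So q2 = False.
Set q5 = True.
All clauses satisfied.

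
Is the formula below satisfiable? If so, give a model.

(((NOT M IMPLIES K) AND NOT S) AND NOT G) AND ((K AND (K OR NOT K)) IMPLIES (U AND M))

G=F, S=F, U=T, K=F, M=T

  ((NOT M IMPLIES K) AND NOT S) AND NOT G = True
    (NOT M IMPLIES K) AND NOT S = True
      NOT M IMPLIES K = True
        NOT M = False
      NOT S = True
    NOT G = True
  (K AND (K OR NOT K)) IMPLIES (U AND M) = True
    K AND (K OR NOT K) = False
      K OR NOT K = True
        NOT K = True
    U AND M = True
Both conjuncts True, so the formula holds.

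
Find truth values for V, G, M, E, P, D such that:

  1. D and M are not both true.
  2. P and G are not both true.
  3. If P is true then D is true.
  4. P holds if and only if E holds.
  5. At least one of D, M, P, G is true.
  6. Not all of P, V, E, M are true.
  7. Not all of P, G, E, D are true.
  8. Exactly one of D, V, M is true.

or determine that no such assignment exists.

V=T, G=T, M=F, E=F, P=F, D=F

  (1) D=F, M=F — not both ✓
  (2) P=F, G=T — not both ✓
  (3) P=F ⇒ D: vacuous ✓
  (4) P=F, E=F — same ✓
  (5) {D, M, P, G}: 1 true — at least one ✓
  (6) {P, V, E, M}: 1/4 true — not all ✓
  (7) {P, G, E, D}: 1/4 true — not all ✓
  (8) {D, V, M}: 1 true — exactly one ✓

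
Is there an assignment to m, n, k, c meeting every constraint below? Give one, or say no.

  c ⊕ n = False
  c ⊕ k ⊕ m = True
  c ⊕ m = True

m=T; n=F; k=F; c=F

c ⊕ n = F ⊕ F = False ✓
c ⊕ k ⊕ m = F ⊕ F ⊕ T = True ✓
c ⊕ m = F ⊕ T = True ✓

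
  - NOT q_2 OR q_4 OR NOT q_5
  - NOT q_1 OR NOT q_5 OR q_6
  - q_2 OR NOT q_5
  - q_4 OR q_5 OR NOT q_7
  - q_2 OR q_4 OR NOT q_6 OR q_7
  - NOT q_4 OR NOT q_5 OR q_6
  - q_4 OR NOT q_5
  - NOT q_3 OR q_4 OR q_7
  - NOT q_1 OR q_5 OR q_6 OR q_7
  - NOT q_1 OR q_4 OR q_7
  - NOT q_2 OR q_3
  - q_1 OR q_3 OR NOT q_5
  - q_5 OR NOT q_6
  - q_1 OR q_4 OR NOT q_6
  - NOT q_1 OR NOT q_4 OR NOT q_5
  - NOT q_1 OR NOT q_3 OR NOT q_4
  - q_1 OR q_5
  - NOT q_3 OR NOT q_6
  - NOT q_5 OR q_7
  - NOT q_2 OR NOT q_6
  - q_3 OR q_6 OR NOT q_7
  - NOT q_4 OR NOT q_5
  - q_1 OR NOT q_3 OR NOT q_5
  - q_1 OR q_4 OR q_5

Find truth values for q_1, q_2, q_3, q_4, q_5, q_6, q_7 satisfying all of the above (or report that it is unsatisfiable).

Case q_5 = True:
  (q_2 OR NOT q_5) forces q_2 = True.
  (NOT q_2 OR q_4 OR NOT q_5) forces q_4 = True.
  Clause (NOT q_4 OR NOT q_5) is falsified — contradiction.
Case q_5 = False:
  (q_5 OR NOT q_6) forces q_6 = False.
  (q_1 OR q_5) forces q_1 = True.
  (NOT q_1 OR q_5 OR q_6 OR q_7) forces q_7 = True.
  (q_4 OR q_5 OR NOT q_7) forces q_4 = True.
  (NOT q_1 OR NOT q_3 OR NOT q_4) forces q_3 = False.
  Clause (q_3 OR q_6 OR NOT q_7) is falsified — contradiction.
Both cases fail, so the formula is unsatisfiable.

Unsatisfiable — no assignment works.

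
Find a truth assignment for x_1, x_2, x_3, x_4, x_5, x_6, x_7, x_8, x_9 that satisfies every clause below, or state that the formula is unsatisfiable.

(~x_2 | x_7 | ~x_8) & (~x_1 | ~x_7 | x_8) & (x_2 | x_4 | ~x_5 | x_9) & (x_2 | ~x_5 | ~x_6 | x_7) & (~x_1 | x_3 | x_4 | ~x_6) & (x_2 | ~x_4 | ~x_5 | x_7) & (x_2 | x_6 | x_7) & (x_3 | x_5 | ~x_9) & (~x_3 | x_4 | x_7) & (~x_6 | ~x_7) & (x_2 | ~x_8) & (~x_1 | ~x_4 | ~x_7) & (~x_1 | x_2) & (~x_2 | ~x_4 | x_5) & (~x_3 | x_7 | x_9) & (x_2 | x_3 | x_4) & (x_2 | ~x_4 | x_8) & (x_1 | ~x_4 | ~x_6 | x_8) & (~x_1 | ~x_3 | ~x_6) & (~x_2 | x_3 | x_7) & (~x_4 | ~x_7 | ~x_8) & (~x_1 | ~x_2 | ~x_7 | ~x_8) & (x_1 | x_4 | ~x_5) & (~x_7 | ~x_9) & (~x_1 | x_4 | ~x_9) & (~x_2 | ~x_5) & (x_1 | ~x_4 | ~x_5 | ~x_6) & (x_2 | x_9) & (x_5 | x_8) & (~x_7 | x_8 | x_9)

x_1 = False; x_2 = True; x_3 = False; x_4 = False; x_5 = False; x_6 = False; x_7 = True; x_8 = True; x_9 = False

Set x_1 = False.
Set x_2 = True.
  then (~x_2 | ~x_5) forces x_5 = False.
  then (x_5 | x_8) forces x_8 = True.
  then (~x_2 | x_7 | ~x_8) forces x_7 = True.
  then (~x_6 | ~x_7) forces x_6 = False.
  then (~x_2 | ~x_4 | x_5) forces x_4 = False.
  then (~x_7 | ~x_9) forces x_9 = False.
Set x_3 = False.
All clauses satisfied.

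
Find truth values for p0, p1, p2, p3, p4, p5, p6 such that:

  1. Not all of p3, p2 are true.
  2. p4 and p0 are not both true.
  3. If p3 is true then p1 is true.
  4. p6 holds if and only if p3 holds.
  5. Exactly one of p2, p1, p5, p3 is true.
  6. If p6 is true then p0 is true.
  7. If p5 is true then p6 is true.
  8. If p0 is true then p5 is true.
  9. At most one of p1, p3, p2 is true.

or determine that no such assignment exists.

p0=F; p1=F; p2=T; p3=F; p4=T; p5=F; p6=F

  (1) {p3, p2}: 1/2 true — not all ✓
  (2) p4=T, p0=F — not both ✓
  (3) p3=F ⇒ p1: vacuous ✓
  (4) p6=F, p3=F — same ✓
  (5) {p2, p1, p5, p3}: 1 true — exactly one ✓
  (6) p6=F ⇒ p0: vacuous ✓
  (7) p5=F ⇒ p6: vacuous ✓
  (8) p0=F ⇒ p5: vacuous ✓
  (9) {p1, p3, p2}: 1 true — at most one ✓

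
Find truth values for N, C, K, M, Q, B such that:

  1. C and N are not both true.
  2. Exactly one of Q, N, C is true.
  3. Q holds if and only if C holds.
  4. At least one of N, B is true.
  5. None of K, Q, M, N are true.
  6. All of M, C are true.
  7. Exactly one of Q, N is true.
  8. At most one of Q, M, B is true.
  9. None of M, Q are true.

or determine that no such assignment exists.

The formula is unsatisfiable.

Case M = True:
  Constraint (5) is violated (M=T) — contradiction.
Case M = False:
  Constraint (6) is violated (M=F) — contradiction.
Both cases fail — unsatisfiable.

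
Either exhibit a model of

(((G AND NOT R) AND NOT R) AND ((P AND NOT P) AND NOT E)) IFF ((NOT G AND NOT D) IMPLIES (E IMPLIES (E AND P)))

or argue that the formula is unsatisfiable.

R=F; E=T; D=F; P=F; G=F

  (((G AND NOT R) AND NOT R) AND ((P AND NOT P) AND NOT E)) IFF ((NOT G AND NOT D) IMPLIES (E IMPLIES (E AND P))) = True
    ((G AND NOT R) AND NOT R) AND ((P AND NOT P) AND NOT E) = False
      (G AND NOT R) AND NOT R = False
        G AND NOT R = False
          NOT R = True
        NOT R = True
      (P AND NOT P) AND NOT E = False
        P AND NOT P = False
          NOT P = True
        NOT E = False
    (NOT G AND NOT D) IMPLIES (E IMPLIES (E AND P)) = False
      NOT G AND NOT D = True
        NOT G = True
        NOT D = True
      E IMPLIES (E AND P) = False
        E AND P = False
The formula evaluates to True.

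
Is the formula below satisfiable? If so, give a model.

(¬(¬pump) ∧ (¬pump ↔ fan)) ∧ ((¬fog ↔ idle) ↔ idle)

fog = False, idle = True, fan = False, pump = True

  ¬(¬pump) ∧ (¬pump ↔ fan) = True
    ¬(¬pump) = True
      ¬pump = False
    ¬pump ↔ fan = True
      ¬pump = False
  (¬fog ↔ idle) ↔ idle = True
    ¬fog ↔ idle = True
      ¬fog = True
Both conjuncts True, so the formula holds.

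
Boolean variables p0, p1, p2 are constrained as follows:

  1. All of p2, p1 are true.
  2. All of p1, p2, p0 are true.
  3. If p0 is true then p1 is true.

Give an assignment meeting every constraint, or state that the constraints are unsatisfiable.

p0=T; p1=T; p2=T

  (1) {p2, p1}: all 2 true ✓
  (2) {p1, p2, p0}: all 3 true ✓
  (3) p0=T ⇒ p1: T ✓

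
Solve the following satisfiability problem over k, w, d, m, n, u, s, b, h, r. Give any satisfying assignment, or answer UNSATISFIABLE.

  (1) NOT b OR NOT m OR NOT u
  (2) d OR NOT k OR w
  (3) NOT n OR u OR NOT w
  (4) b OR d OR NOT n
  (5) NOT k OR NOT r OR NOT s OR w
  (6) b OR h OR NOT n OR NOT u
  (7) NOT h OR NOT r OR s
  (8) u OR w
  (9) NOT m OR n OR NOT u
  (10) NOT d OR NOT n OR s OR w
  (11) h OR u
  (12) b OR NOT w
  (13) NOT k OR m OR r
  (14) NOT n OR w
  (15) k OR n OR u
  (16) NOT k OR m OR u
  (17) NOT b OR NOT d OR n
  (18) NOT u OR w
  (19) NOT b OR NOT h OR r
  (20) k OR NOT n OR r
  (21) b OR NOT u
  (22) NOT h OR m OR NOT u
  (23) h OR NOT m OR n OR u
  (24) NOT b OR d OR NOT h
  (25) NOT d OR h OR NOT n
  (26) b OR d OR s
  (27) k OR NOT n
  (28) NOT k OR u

Set k = False.
  then (k OR NOT n) forces n = False.
  then (k OR n OR u) forces u = True.
  then (NOT u OR w) forces w = True.
  then (b OR NOT u) forces b = True.
  then (NOT b OR NOT m OR NOT u) forces m = False.
  then (NOT b OR NOT d OR n) forces d = False.
  then (NOT h OR m OR NOT u) forces h = False.
Set s = True.
Set r = True.
All clauses satisfied.

k=F, w=T, d=F, m=F, n=F, u=T, s=T, b=T, h=F, r=T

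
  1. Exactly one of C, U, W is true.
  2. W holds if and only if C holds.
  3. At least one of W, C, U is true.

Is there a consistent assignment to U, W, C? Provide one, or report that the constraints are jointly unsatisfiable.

U: True, W: False, C: False

  (1) {C, U, W}: 1 true — exactly one ✓
  (2) W=F, C=F — same ✓
  (3) {W, C, U}: 1 true — at least one ✓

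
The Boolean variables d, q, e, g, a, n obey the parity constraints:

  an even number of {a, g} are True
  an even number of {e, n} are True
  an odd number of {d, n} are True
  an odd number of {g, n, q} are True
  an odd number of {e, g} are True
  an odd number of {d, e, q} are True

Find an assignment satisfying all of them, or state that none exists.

d=F; q=F; e=T; g=F; a=F; n=T

{a, g}: 0 true → even ✓
{e, n}: 2 true → even ✓
{d, n}: 1 true → odd ✓
{g, n, q}: 1 true → odd ✓
{e, g}: 1 true → odd ✓
{d, e, q}: 1 true → odd ✓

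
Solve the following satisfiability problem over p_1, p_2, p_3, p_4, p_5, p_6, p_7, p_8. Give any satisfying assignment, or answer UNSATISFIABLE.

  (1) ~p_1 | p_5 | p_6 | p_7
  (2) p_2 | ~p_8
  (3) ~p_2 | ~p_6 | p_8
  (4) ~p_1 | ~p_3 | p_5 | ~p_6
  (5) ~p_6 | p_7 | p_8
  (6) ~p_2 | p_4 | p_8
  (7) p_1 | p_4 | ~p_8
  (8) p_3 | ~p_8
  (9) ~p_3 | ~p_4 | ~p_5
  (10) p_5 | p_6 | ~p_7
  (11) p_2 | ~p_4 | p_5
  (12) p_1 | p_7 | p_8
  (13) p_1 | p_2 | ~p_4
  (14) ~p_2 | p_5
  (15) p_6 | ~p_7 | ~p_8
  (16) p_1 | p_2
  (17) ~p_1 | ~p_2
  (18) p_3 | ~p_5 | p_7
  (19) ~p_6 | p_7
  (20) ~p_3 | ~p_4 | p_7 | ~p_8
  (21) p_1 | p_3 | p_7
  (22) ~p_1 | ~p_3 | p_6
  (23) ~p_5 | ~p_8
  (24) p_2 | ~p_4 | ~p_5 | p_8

Set p_1 = True.
  then (~p_1 | ~p_2) forces p_2 = False.
  then (p_2 | ~p_8) forces p_8 = False.
Set p_3 = False.
Try p_4 = True:
  (p_2 | ~p_4 | p_5) forces p_5 = True.
  clause (p_2 | ~p_4 | ~p_5 | p_8) is falsified — backtrack.
So p_4 = False.
Set p_5 = True.
  then (p_3 | ~p_5 | p_7) forces p_7 = True.
Set p_6 = True.
All clauses satisfied.

p_1 = True, p_2 = False, p_3 = False, p_4 = False, p_5 = True, p_6 = True, p_7 = True, p_8 = False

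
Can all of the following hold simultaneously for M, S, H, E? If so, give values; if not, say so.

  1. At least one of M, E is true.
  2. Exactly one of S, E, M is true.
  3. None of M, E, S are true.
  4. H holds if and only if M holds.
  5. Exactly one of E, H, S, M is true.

Case M = True:
  Constraint (3) is violated (M=T) — contradiction.
Case M = False:
  (1) with M=F forces E = True.
  Constraint (3) is violated (E=T) — contradiction.
Both cases fail — unsatisfiable.

No satisfying assignment exists.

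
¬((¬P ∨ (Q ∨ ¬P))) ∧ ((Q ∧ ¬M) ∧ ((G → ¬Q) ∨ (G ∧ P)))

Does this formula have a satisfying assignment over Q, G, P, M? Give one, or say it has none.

The formula is unsatisfiable.

Case Q = True: the conjunct ¬((¬P ∨ (Q ∨ ¬P))) becomes ¬((¬P ∨ True)) = False.
Case Q = False: the conjunct Q is False.
Both cases fail — unsatisfiable.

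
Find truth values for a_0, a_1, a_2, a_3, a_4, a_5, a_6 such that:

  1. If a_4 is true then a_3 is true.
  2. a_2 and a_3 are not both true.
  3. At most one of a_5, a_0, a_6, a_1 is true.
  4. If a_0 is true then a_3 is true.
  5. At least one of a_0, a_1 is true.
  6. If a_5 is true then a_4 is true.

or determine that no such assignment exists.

a_0 = False; a_1 = True; a_2 = False; a_3 = False; a_4 = False; a_5 = False; a_6 = False

  (1) a_4=F ⇒ a_3: vacuous ✓
  (2) a_2=F, a_3=F — not both ✓
  (3) {a_5, a_0, a_6, a_1}: 1 true — at most one ✓
  (4) a_0=F ⇒ a_3: vacuous ✓
  (5) {a_0, a_1}: 1 true — at least one ✓
  (6) a_5=F ⇒ a_4: vacuous ✓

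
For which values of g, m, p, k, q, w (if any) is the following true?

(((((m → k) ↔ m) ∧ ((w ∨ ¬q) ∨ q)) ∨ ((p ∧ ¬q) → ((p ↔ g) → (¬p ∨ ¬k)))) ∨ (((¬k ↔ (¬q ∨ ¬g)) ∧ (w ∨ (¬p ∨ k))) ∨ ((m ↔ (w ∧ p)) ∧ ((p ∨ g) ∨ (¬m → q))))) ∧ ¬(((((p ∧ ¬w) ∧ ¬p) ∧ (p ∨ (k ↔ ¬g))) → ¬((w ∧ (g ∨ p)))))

The conjunct ¬(((((p ∧ ¬w) ∧ ¬p) ∧ (p ∨ (k ↔ ¬g))) → ¬((w ∧ (g ∨ p))))) is unsatisfiable on its own:
  p = True: this becomes ¬((False → ¬w)) = False.
  p = False: this becomes ¬((False → ¬((w ∧ g)))) = False.
So the whole conjunction is unsatisfiable.

The formula is unsatisfiable.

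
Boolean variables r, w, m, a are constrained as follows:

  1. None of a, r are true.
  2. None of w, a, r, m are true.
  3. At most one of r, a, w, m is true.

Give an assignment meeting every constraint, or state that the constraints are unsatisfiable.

r: False, w: False, m: False, a: False

  (1) {a, r}: 0 true — none ✓
  (2) {w, a, r, m}: 0 true — none ✓
  (3) {r, a, w, m}: 0 true — at most one ✓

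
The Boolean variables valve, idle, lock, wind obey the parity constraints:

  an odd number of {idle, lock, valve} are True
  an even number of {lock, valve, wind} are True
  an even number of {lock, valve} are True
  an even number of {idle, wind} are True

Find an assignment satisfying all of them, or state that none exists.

No satisfying assignment exists.

Adding constraints 1, 2, 4 mod 2: every variable appears an even number of times on the left, so the left side is 0.
But the right sides sum to 1 (mod 2). 0 ≠ 1 — the system is inconsistent.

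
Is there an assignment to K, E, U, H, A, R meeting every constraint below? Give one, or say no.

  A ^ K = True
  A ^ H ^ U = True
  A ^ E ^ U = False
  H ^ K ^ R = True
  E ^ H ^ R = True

K: False, E: False, U: True, H: True, A: True, R: False

A ^ K = T ^ F = True ✓
A ^ H ^ U = T ^ T ^ T = True ✓
A ^ E ^ U = T ^ F ^ T = False ✓
H ^ K ^ R = T ^ F ^ F = True ✓
E ^ H ^ R = F ^ T ^ F = True ✓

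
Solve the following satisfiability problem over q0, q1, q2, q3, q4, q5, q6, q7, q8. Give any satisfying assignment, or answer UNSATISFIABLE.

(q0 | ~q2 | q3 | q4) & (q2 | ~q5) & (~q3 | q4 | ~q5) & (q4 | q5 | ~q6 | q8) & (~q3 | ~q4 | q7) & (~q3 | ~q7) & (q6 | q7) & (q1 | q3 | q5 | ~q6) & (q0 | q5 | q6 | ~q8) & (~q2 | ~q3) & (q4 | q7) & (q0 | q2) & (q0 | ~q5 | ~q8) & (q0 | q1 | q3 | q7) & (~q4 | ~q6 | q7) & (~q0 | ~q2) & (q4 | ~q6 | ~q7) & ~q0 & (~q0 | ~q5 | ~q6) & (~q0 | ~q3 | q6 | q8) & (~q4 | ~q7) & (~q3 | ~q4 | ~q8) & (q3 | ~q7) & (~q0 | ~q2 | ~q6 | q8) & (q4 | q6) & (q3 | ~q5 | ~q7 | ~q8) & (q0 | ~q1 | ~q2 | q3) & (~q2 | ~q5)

Case q7 = True:
  (~q3 | ~q7) forces q3 = False.
  Clause (q3 | ~q7) is falsified — contradiction.
Case q7 = False:
  (q6 | q7) forces q6 = True.
  (q4 | q7) forces q4 = True.
  Clause (~q4 | ~q6 | q7) is falsified — contradiction.
Both cases fail, so the formula is unsatisfiable.

The formula is unsatisfiable.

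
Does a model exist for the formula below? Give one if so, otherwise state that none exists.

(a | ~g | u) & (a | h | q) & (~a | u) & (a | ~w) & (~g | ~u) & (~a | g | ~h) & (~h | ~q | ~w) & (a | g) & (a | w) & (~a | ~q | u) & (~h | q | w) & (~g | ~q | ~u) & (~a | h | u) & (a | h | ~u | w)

Try a = False:
  (a | ~w) forces w = False.
  clause (a | w) is falsified — backtrack.
So a = True.
  then (~a | u) forces u = True.
  then (~g | ~u) forces g = False.
  then (~a | g | ~h) forces h = False.
Set q = False.
Set w = True.
All clauses satisfied.

a = True, q = False, w = True, g = False, h = False, u = True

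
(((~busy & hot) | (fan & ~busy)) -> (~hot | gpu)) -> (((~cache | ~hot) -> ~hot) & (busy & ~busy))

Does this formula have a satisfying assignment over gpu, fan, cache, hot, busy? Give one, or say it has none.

gpu = False, fan = True, cache = True, hot = True, busy = False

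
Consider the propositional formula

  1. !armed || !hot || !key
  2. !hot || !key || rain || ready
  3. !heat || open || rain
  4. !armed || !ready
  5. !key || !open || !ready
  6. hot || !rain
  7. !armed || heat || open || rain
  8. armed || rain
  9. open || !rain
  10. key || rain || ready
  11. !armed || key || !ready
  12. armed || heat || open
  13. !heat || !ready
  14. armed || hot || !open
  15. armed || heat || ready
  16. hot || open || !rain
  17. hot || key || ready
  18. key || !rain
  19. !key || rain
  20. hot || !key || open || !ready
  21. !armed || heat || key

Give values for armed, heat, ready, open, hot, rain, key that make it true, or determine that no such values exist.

armed = False, heat = True, ready = False, open = True, hot = True, rain = True, key = True

Set armed = False.
  then (armed || rain) forces rain = True.
  then (open || !rain) forces open = True.
  then (armed || hot || !open) forces hot = True.
  then (key || !rain) forces key = True.
  then (!key || !open || !ready) forces ready = False.
  then (armed || heat || ready) forces heat = True.
All clauses satisfied.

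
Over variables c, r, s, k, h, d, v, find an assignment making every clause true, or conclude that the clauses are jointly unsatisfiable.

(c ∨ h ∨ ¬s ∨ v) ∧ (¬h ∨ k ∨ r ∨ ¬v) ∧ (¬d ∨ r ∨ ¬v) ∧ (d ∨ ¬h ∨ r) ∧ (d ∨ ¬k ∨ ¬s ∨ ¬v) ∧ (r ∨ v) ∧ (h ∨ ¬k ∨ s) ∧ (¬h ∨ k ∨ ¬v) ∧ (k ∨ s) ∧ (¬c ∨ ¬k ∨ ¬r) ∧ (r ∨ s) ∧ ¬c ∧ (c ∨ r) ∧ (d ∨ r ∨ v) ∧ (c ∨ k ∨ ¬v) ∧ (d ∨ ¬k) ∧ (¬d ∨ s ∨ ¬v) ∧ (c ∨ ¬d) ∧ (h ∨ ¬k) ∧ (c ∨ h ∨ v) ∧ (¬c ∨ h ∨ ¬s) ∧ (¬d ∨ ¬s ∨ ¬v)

Unit clause (¬c) forces c = False.
In (c ∨ r) only r is left, so r = True.
In (c ∨ ¬d) only ¬d is left, so d = False.
In (d ∨ ¬k) only ¬k is left, so k = False.
In (k ∨ s) only s is left, so s = True.
In (c ∨ k ∨ ¬v) only ¬v is left, so v = False.
In (c ∨ h ∨ v) only h is left, so h = True.
All clauses satisfied.

c=F; r=T; s=T; k=F; h=T; d=F; v=F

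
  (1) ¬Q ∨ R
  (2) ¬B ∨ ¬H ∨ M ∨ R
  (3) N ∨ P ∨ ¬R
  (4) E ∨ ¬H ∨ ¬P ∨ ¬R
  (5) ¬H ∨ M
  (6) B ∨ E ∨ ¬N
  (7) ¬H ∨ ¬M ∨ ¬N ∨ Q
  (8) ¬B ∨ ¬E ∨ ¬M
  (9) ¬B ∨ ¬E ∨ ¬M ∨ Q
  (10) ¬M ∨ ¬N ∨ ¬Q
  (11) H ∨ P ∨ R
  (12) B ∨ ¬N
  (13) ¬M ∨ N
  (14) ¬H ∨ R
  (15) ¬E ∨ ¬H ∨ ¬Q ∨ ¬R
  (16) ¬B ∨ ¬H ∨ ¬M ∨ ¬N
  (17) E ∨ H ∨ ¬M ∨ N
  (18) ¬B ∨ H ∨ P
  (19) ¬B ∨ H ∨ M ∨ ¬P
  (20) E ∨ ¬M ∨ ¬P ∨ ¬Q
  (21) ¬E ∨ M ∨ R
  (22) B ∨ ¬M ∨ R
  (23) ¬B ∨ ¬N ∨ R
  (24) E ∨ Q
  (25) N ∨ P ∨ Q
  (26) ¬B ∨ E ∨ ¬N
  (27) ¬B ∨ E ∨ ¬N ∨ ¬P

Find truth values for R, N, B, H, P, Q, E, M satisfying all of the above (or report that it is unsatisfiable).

Set R = True.
Set N = False.
  then (N ∨ P ∨ ¬R) forces P = True.
  then (¬M ∨ N) forces M = False.
  then (¬H ∨ M) forces H = False.
  then (¬B ∨ H ∨ M ∨ ¬P) forces B = False.
Set Q = False.
  then (E ∨ Q) forces E = True.
All clauses satisfied.

R = True, N = False, B = False, H = False, P = True, Q = False, E = True, M = False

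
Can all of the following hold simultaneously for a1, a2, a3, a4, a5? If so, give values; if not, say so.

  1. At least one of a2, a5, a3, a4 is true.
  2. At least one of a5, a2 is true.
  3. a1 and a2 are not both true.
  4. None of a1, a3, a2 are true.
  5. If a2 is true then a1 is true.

a1: False, a2: False, a3: False, a4: False, a5: True

  (1) {a2, a5, a3, a4}: 1 true — at least one ✓
  (2) {a5, a2}: 1 true — at least one ✓
  (3) a1=F, a2=F — not both ✓
  (4) {a1, a3, a2}: 0 true — none ✓
  (5) a2=F ⇒ a1: vacuous ✓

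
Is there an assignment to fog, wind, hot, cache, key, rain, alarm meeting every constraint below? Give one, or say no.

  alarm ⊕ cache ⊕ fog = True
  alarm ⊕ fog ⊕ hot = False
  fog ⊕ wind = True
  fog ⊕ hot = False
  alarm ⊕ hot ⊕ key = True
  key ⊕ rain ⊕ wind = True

fog = False; wind = True; hot = False; cache = True; key = True; rain = True; alarm = False

alarm ⊕ cache ⊕ fog = F ⊕ T ⊕ F = True ✓
alarm ⊕ fog ⊕ hot = F ⊕ F ⊕ F = False ✓
fog ⊕ wind = F ⊕ T = True ✓
fog ⊕ hot = F ⊕ F = False ✓
alarm ⊕ hot ⊕ key = F ⊕ F ⊕ T = True ✓
key ⊕ rain ⊕ wind = T ⊕ T ⊕ T = True ✓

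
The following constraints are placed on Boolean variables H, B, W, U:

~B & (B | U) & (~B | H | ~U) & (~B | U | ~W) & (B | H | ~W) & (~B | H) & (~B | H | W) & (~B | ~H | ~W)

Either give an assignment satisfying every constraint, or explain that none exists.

H=F, B=F, W=F, U=T

Unit clause (~B) forces B = False.
In (B | U) only U is left, so U = True.
Set H = False.
  then (B | H | ~W) forces W = False.
All clauses satisfied.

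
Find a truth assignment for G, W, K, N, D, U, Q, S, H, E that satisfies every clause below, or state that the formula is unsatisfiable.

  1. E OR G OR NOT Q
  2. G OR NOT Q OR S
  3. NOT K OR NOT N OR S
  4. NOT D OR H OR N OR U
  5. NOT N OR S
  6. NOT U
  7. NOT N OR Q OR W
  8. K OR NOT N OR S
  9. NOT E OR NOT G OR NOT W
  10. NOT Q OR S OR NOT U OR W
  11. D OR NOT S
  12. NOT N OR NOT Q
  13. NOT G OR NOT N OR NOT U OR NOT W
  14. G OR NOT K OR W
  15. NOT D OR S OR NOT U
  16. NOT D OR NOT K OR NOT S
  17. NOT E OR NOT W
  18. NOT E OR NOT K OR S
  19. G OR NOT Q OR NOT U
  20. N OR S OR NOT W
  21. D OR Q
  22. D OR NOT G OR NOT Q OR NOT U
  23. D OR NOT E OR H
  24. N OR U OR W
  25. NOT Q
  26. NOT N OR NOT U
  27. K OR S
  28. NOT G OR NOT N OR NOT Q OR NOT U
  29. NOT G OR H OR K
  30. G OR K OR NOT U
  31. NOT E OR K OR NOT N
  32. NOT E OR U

Unit clause (NOT U) forces U = False.
Unit clause (NOT Q) forces Q = False.
In (NOT E OR U) only NOT E is left, so E = False.
In (D OR Q) only D is left, so D = True.
Set G = True.
Set W = True.
Try K = True:
  (NOT D OR NOT K OR NOT S) forces S = False.
  (NOT K OR NOT N OR S) forces N = False.
  clause (N OR S OR NOT W) is falsified — backtrack.
So K = False.
  then (K OR S) forces S = True.
  then (NOT G OR H OR K) forces H = True.
Set N = True.
All clauses satisfied.

G: True, W: True, K: False, N: True, D: True, U: False, Q: False, S: True, H: True, E: False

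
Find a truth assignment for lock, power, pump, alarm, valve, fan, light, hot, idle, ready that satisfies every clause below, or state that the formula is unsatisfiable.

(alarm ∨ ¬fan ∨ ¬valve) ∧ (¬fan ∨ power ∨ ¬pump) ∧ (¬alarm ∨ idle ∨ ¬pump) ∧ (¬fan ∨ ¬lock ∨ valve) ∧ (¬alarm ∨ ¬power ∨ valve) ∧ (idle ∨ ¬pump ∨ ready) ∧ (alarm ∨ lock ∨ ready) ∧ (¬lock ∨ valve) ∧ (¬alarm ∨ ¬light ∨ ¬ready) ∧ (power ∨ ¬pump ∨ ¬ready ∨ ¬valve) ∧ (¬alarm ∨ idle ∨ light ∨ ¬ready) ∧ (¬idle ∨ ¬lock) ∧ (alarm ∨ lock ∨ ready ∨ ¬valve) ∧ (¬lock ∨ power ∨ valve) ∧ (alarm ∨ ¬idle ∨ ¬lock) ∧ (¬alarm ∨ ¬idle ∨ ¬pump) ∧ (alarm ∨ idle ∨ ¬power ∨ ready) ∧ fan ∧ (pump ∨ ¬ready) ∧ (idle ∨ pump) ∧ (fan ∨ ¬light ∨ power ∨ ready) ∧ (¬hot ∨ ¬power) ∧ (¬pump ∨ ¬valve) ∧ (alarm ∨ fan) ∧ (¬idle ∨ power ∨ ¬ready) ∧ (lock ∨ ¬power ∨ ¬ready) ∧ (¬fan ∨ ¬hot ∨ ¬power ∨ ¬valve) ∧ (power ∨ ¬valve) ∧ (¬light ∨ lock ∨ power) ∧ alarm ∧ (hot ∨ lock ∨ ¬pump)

Unit clause (fan) forces fan = True.
Unit clause (alarm) forces alarm = True.
Try lock = True:
  (¬fan ∨ ¬lock ∨ valve) forces valve = True.
  (¬idle ∨ ¬lock) forces idle = False.
  (¬alarm ∨ idle ∨ ¬pump) forces pump = False.
  clause (idle ∨ pump) is falsified — backtrack.
So lock = False.
Set power = True.
  then (¬alarm ∨ ¬power ∨ valve) forces valve = True.
  then (¬hot ∨ ¬power) forces hot = False.
  then (¬pump ∨ ¬valve) forces pump = False.
  then (lock ∨ ¬power ∨ ¬ready) forces ready = False.
  then (idle ∨ pump) forces idle = True.
Set light = False.
All clauses satisfied.

lock = False, power = True, pump = False, alarm = True, valve = True, fan = True, light = False, hot = False, idle = True, ready = False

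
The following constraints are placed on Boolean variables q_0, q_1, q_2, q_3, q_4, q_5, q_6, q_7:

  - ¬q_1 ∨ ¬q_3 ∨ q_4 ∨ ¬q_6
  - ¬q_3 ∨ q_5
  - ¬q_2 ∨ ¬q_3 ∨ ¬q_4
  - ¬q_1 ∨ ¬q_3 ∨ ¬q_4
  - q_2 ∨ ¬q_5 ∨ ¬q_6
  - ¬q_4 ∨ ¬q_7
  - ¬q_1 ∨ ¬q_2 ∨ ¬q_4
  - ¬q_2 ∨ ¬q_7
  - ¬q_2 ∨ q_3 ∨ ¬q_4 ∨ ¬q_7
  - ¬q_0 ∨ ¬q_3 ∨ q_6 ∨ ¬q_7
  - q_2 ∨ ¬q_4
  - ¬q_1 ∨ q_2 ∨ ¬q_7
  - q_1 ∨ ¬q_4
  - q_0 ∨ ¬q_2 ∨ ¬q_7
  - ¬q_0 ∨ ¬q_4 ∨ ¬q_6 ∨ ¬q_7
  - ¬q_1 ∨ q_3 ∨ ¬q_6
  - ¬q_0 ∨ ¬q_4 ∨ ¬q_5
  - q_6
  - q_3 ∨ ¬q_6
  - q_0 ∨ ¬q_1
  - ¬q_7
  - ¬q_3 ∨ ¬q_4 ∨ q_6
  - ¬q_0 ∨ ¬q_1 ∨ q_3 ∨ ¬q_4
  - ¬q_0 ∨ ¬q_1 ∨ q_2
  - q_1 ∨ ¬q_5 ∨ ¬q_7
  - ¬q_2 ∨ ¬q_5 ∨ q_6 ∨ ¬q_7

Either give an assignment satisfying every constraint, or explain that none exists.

q_0: True, q_1: False, q_2: True, q_3: True, q_4: False, q_5: True, q_6: True, q_7: False

Unit clause (q_6) forces q_6 = True.
In (q_3 ∨ ¬q_6) only q_3 is left, so q_3 = True.
Unit clause (¬q_7) forces q_7 = False.
In (¬q_3 ∨ q_5) only q_5 is left, so q_5 = True.
In (q_2 ∨ ¬q_5 ∨ ¬q_6) only q_2 is left, so q_2 = True.
In (¬q_2 ∨ ¬q_3 ∨ ¬q_4) only ¬q_4 is left, so q_4 = False.
In (¬q_1 ∨ ¬q_3 ∨ q_4 ∨ ¬q_6) only ¬q_1 is left, so q_1 = False.
Set q_0 = True.
All clauses satisfied.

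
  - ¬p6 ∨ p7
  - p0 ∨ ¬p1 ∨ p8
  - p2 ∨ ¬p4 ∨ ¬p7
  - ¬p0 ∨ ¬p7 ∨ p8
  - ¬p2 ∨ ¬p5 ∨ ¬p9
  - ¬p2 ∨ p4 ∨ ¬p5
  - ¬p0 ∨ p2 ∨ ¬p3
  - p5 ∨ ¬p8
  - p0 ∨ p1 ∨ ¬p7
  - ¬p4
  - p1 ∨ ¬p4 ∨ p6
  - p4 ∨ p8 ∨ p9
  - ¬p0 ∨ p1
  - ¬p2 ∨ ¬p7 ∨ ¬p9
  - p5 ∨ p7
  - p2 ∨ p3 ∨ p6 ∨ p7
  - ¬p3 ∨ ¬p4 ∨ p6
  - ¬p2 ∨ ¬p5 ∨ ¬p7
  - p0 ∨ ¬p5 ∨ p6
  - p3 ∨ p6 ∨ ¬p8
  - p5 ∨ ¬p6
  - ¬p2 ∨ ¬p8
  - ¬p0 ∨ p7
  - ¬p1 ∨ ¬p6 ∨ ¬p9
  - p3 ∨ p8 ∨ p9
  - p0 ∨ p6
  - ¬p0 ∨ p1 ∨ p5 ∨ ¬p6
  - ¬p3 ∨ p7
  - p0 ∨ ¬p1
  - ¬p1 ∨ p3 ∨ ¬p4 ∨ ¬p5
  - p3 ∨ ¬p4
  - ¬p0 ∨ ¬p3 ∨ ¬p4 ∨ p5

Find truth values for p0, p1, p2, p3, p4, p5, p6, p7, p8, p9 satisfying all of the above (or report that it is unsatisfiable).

p0: True, p1: True, p2: False, p3: False, p4: False, p5: True, p6: True, p7: True, p8: True, p9: False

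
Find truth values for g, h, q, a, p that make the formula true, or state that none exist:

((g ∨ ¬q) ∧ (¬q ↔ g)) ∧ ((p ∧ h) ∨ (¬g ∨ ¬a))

g=T, h=F, q=F, a=F, p=T

  (g ∨ ¬q) ∧ (¬q ↔ g) = True
    g ∨ ¬q = True
      ¬q = True
    ¬q ↔ g = True
      ¬q = True
  (p ∧ h) ∨ (¬g ∨ ¬a) = True
    p ∧ h = False
    ¬g ∨ ¬a = True
      ¬g = False
      ¬a = True
Both conjuncts True, so the formula holds.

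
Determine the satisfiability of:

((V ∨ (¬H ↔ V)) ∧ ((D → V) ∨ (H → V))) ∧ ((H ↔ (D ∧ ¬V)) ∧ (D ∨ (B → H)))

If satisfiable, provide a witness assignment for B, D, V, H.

B: True, D: True, V: True, H: False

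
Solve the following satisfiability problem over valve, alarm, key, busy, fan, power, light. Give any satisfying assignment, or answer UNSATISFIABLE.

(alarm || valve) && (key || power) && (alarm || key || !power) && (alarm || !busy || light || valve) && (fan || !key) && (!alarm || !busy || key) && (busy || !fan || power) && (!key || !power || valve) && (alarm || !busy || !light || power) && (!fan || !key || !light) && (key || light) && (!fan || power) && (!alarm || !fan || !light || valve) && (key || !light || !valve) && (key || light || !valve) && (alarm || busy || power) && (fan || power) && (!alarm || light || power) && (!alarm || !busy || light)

valve = False, alarm = True, key = False, busy = False, fan = False, power = True, light = True

Set valve = False.
  then (alarm || valve) forces alarm = True.
Try key = True:
  (fan || !key) forces fan = True.
  (!key || !power || valve) forces power = False.
  clause (!fan || power) is falsified — backtrack.
So key = False.
  then (key || power) forces power = True.
  then (!alarm || !busy || key) forces busy = False.
  then (key || light) forces light = True.
  then (!alarm || !fan || !light || valve) forces fan = False.
All clauses satisfied.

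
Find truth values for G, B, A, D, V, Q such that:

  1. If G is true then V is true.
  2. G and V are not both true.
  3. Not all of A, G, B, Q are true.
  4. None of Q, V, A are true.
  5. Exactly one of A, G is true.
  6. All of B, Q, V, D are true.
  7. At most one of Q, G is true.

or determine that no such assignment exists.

No satisfying assignment exists.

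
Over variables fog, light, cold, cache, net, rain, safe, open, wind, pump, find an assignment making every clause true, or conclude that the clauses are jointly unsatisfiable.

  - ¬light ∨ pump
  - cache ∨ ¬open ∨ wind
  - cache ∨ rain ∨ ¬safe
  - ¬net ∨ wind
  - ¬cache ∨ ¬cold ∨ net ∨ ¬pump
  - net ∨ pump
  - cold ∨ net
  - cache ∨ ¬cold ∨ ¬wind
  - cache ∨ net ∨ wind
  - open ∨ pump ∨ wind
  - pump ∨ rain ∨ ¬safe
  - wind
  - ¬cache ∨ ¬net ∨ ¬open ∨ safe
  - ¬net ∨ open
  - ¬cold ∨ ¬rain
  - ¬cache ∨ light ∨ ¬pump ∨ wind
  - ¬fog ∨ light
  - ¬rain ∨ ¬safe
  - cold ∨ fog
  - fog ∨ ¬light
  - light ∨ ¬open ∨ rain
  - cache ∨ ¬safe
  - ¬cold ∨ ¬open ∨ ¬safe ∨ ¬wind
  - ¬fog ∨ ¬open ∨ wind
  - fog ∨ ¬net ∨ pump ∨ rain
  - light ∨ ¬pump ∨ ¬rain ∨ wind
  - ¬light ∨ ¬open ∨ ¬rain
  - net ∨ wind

fog = True, light = True, cold = False, cache = True, net = True, rain = False, safe = True, open = True, wind = True, pump = True

Unit clause (wind) forces wind = True.
Set fog = True.
  then (¬fog ∨ light) forces light = True.
  then (¬light ∨ pump) forces pump = True.
Set cold = False.
  then (cold ∨ net) forces net = True.
  then (¬net ∨ open) forces open = True.
  then (¬light ∨ ¬open ∨ ¬rain) forces rain = False.
Set cache = True.
  then (¬cache ∨ ¬net ∨ ¬open ∨ safe) forces safe = True.
All clauses satisfied.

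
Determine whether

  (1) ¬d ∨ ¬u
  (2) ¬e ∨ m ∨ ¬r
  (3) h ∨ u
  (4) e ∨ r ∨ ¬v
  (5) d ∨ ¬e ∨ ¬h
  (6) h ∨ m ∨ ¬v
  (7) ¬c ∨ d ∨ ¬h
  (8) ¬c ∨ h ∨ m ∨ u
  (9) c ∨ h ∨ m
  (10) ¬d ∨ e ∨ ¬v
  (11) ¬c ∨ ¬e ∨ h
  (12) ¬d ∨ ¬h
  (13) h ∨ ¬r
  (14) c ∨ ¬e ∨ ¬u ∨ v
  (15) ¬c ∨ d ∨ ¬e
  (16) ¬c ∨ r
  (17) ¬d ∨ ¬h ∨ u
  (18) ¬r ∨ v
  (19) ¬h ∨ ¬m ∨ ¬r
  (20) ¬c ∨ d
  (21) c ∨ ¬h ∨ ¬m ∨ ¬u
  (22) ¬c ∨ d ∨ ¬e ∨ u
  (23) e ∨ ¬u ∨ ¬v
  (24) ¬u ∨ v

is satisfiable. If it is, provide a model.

v = True, c = False, r = False, e = True, d = False, u = True, h = False, m = True

Set v = True.
Try c = True:
  (¬c ∨ r) forces r = True.
  (h ∨ ¬r) forces h = True.
  (¬c ∨ d ∨ ¬h) forces d = True.
  clause (¬d ∨ ¬h) is falsified — backtrack.
So c = False.
Set r = False.
  then (e ∨ r ∨ ¬v) forces e = True.
Set d = False.
  then (d ∨ ¬e ∨ ¬h) forces h = False.
  then (h ∨ m ∨ ¬v) forces m = True.
  then (h ∨ u) forces u = True.
All clauses satisfied.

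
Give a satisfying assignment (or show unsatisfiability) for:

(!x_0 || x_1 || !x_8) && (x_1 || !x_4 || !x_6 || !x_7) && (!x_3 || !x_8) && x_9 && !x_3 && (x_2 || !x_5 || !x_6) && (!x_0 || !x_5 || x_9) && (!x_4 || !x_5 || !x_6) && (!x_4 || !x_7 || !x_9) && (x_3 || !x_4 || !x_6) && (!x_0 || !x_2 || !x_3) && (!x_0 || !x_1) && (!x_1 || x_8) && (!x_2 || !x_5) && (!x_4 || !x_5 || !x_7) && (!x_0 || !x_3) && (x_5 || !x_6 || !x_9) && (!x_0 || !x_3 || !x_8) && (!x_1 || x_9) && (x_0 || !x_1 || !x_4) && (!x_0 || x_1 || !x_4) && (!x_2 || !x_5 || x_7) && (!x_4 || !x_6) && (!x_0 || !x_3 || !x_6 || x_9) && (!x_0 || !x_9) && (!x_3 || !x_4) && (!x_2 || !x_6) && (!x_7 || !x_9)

Unit clause (x_9) forces x_9 = True.
Unit clause (!x_3) forces x_3 = False.
In (!x_0 || !x_9) only !x_0 is left, so x_0 = False.
In (!x_7 || !x_9) only !x_7 is left, so x_7 = False.
Set x_1 = False.
Set x_2 = True.
  then (!x_2 || !x_5) forces x_5 = False.
  then (x_5 || !x_6 || !x_9) forces x_6 = False.
Set x_4 = False.
Set x_8 = True.
All clauses satisfied.

x_0 = False, x_1 = False, x_2 = True, x_3 = False, x_4 = False, x_5 = False, x_6 = False, x_7 = False, x_8 = True, x_9 = True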